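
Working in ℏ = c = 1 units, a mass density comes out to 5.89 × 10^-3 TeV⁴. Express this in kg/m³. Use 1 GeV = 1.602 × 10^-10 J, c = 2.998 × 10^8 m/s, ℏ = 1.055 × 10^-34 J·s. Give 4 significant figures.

1.364 × 10^30 kg/m³

Mass density is [E]/(c²[L]³) = [E]⁴/(ℏ³c⁵).
1 GeV⁴ → 1/(ℏ³c⁵) × (1 GeV in J)⁴ = 2.316 × 10^20 kg/m³.
Convert the energy scale: 5.89 × 10^-3 TeV⁴ = 5.89 × 10^9 GeV⁴.
Result: 5.89 × 10^9 × 2.316 × 10^20 = 1.364 × 10^30 kg/m³.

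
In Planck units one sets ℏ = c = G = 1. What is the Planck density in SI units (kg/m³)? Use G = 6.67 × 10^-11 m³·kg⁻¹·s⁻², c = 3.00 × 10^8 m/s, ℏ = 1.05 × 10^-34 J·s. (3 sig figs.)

5.20 × 10^96 kg/m³

ρ_P = c⁵/(ℏG²)
  = 2.43 × 10^42 / 4.67 × 10^-55
  = 5.20 × 10^96 kg/m³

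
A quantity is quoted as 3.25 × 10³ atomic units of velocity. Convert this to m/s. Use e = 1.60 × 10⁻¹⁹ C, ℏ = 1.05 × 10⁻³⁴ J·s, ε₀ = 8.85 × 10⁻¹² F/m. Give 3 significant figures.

7.12 × 10⁹ m/s

One atomic unit of velocity: v_au = e²/(4πε₀ℏ) = 2.19 × 10⁶ m/s.
3.25 × 10³ × 2.19 × 10⁶ m/s = 7.12 × 10⁹ m/s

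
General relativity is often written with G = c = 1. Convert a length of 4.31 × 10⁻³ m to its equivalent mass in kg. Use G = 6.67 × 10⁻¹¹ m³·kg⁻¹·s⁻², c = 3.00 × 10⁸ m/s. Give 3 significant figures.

Length → mass via c²/G.
4.31 × 10⁻³ m × (c²/G) = 5.82 × 10²⁴ kg

5.82 × 10²⁴ kg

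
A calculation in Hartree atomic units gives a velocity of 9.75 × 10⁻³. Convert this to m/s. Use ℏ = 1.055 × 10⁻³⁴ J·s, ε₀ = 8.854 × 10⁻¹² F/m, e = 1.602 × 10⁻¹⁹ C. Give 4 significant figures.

One atomic unit of velocity: v_au = e²/(4πε₀ℏ) = 2.186 × 10⁶ m/s.
9.75 × 10⁻³ × 2.186 × 10⁶ m/s = 2.132 × 10⁴ m/s

2.132 × 10⁴ m/s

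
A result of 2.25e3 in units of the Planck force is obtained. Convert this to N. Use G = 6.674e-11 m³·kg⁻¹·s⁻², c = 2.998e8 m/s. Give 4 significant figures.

One Planck force: F_P = c⁴/G = 1.210e44 N.
2.25e3 × 1.210e44 N = 2.723e47 N

2.723e47 N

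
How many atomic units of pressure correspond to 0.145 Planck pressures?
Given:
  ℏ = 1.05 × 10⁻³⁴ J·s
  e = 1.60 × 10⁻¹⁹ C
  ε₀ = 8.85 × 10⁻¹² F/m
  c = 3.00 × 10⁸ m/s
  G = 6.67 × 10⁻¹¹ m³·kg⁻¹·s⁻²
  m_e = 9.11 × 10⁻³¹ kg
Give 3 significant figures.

Planck pressure: p_P = c⁷/(ℏG²) = 4.68 × 10¹¹³ Pa
atomic unit of pressure: P_au = E_h/a₀³ = m_e⁴e¹⁰/((4πε₀)⁵ℏ⁸) = 3.01 × 10¹³ Pa
0.145 × 4.68 × 10¹¹³ / 3.01 × 10¹³ = 2.25 × 10⁹⁹

2.25 × 10⁹⁹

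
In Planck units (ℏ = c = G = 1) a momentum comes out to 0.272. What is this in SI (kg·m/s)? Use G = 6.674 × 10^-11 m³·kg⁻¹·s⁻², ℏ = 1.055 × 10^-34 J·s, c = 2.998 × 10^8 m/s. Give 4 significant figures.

1.775 kg·m/s

One Planck momentum: p_P = √(ℏc³/G) = 6.527 kg·m/s.
0.272 × 6.527 kg·m/s = 1.775 kg·m/s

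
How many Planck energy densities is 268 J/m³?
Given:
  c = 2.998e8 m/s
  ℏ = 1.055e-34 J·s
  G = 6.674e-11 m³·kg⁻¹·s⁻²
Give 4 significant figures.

Planck energy density: u_P = c⁷/(ℏG²) = 4.632e113 J/m³.
268 / 4.632e113 = 5.785e-112

5.785e-112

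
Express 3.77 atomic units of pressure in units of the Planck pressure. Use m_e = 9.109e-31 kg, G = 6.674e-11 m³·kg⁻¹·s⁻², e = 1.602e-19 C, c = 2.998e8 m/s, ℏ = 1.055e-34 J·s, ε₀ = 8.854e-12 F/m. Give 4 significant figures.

atomic unit of pressure: P_au = E_h/a₀³ = m_e⁴e¹⁰/((4πε₀)⁵ℏ⁸) = 2.929e13 Pa
Planck pressure: p_P = c⁷/(ℏG²) = 4.632e113 Pa
3.77 × 2.929e13 / 4.632e113 = 2.384e-100

2.384e-100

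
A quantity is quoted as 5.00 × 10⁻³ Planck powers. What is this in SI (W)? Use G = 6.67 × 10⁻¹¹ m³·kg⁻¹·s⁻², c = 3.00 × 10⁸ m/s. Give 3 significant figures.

1.82 × 10⁵⁰ W

One Planck power: P_P = c⁵/G = 3.64 × 10⁵² W.
5.00 × 10⁻³ × 3.64 × 10⁵² W = 1.82 × 10⁵⁰ W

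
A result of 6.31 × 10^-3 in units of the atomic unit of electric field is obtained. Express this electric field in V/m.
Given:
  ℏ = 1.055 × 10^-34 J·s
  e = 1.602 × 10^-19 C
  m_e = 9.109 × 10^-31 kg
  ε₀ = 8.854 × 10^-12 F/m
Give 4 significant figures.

One atomic unit of electric field: E_au = E_h/(e a₀) = m_e²e⁵/((4πε₀)³ℏ⁴) = 5.131 × 10^11 V/m.
6.31 × 10^-3 × 5.131 × 10^11 V/m = 3.238 × 10^9 V/m

3.238 × 10^9 V/m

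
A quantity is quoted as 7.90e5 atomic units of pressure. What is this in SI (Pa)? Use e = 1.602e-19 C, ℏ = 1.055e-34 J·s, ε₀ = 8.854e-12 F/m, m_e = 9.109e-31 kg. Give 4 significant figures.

2.314e19 Pa

One atomic unit of pressure: P_au = E_h/a₀³ = m_e⁴e¹⁰/((4πε₀)⁵ℏ⁸) = 2.929e13 Pa.
7.90e5 × 2.929e13 Pa = 2.314e19 Pa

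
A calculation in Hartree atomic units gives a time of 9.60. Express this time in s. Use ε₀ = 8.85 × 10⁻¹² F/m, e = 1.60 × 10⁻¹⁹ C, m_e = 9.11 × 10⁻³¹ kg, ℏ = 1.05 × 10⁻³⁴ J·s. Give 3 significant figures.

One atomic unit of time: τ_au = (4πε₀)²ℏ³/(m_e e⁴) = 2.40 × 10⁻¹⁷ s.
9.60 × 2.40 × 10⁻¹⁷ s = 2.30 × 10⁻¹⁶ s

2.30 × 10⁻¹⁶ s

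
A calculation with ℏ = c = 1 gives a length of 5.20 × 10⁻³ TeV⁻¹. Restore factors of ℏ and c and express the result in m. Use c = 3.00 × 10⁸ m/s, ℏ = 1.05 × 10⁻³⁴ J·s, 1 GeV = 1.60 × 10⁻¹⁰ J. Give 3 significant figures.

A length is [E]⁻¹ in ℏ=c=1; restore one factor of ℏc.
1 GeV⁻¹ → ℏc × (1 GeV in J)⁻¹ = 1.97 × 10⁻¹⁶ m.
Convert the energy scale: 5.20 × 10⁻³ TeV⁻¹ = 5.20 × 10⁻⁶ GeV⁻¹.
Result: 5.20 × 10⁻⁶ × 1.97 × 10⁻¹⁶ = 1.02 × 10⁻²¹ m.

1.02 × 10⁻²¹ m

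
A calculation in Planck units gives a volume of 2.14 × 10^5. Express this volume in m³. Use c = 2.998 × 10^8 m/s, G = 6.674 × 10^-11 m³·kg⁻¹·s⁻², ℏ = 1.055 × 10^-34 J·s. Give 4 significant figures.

9.039 × 10^-100 m³

One Planck volume: V_P = (ℏG/c³)^(3/2) = 4.224 × 10^-105 m³.
2.14 × 10^5 × 4.224 × 10^-105 m³ = 9.039 × 10^-100 m³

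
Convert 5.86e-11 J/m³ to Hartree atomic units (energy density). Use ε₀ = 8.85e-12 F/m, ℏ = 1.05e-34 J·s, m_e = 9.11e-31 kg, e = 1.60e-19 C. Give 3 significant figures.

atomic unit of energy density: u_au = E_h/a₀³ = m_e⁴e¹⁰/((4πε₀)⁵ℏ⁸) = 3.01e13 J/m³.
5.86e-11 / 3.01e13 = 1.94e-24

1.94e-24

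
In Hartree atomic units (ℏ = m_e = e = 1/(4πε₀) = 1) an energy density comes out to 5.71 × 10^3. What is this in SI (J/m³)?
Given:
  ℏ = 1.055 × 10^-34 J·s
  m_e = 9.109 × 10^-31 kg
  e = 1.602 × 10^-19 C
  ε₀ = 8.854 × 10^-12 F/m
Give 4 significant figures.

1.673 × 10^17 J/m³

One atomic unit of energy density: u_au = E_h/a₀³ = m_e⁴e¹⁰/((4πε₀)⁵ℏ⁸) = 2.929 × 10^13 J/m³.
5.71 × 10^3 × 2.929 × 10^13 J/m³ = 1.673 × 10^17 J/m³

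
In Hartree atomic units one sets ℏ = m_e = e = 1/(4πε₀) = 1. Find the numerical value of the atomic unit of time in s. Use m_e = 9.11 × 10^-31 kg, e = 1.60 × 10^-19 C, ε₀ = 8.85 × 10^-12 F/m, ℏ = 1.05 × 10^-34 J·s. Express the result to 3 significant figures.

2.40 × 10^-17 s

τ_au = (4πε₀)²ℏ³/(m_e e⁴)
E_h = 4.38 × 10^-18 J
ℏ/E_h = 2.40 × 10^-17 s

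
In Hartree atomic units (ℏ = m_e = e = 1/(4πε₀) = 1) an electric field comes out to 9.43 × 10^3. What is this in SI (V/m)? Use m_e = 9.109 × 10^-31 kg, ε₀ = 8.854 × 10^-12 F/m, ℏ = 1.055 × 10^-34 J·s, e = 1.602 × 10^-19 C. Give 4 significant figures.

4.838 × 10^15 V/m

One atomic unit of electric field: E_au = E_h/(e a₀) = m_e²e⁵/((4πε₀)³ℏ⁴) = 5.131 × 10^11 V/m.
9.43 × 10^3 × 5.131 × 10^11 V/m = 4.838 × 10^15 V/m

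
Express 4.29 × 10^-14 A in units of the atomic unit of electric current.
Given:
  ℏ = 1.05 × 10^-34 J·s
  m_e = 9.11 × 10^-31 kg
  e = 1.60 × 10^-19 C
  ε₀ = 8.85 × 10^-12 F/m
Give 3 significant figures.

6.43 × 10^-12

atomic unit of electric current: I_au = e E_h/ℏ = m_e e⁵/((4πε₀)²ℏ³) = 6.67 × 10^-3 A.
4.29 × 10^-14 / 6.67 × 10^-3 = 6.43 × 10^-12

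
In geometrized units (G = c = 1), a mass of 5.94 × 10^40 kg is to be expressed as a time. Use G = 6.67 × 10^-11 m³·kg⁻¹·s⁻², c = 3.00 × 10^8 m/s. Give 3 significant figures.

Mass → time via G/c³.
5.94 × 10^40 kg × (G/c³) = 1.47 × 10^5 s

1.47 × 10^5 s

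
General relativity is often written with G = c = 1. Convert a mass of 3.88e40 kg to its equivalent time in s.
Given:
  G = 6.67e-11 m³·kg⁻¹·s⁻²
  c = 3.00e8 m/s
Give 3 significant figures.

Mass → time via G/c³.
3.88e40 kg × (G/c³) = 9.59e4 s

9.59e4 s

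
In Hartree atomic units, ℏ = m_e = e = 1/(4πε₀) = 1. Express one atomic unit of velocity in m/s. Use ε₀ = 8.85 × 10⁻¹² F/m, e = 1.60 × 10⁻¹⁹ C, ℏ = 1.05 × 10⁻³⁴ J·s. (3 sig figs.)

From ℏ = m_e = e = 1/(4πε₀) = 1 the velocity scale is v_au = e²/(4πε₀ℏ).
  = 2.56 × 10⁻³⁸ / 1.17 × 10⁻⁴⁴
  = 2.19 × 10⁶ m/s

2.19 × 10⁶ m/s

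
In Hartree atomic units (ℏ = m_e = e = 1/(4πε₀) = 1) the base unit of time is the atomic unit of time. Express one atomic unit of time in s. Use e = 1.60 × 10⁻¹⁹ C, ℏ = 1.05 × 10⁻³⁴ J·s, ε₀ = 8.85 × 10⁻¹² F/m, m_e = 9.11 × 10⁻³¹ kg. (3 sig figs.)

2.40 × 10⁻¹⁷ s

τ_au = (4πε₀)²ℏ³/(m_e e⁴)
E_h = 4.38 × 10⁻¹⁸ J
ℏ/E_h = 2.40 × 10⁻¹⁷ s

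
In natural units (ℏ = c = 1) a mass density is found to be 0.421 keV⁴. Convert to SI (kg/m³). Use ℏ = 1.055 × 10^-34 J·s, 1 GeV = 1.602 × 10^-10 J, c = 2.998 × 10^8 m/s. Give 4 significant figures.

Mass density is [E]/(c²[L]³) = [E]⁴/(ℏ³c⁵).
1 GeV⁴ → 1/(ℏ³c⁵) × (1 GeV in J)⁴ = 2.316 × 10^20 kg/m³.
Convert the energy scale: 0.421 keV⁴ = 4.21 × 10^-25 GeV⁴.
Result: 4.21 × 10^-25 × 2.316 × 10^20 = 9.750 × 10^-5 kg/m³.

9.750 × 10^-5 kg/m³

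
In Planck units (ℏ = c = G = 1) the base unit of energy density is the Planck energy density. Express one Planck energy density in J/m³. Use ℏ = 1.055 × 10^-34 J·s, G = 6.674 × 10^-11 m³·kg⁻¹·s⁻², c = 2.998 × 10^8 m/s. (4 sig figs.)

4.632 × 10^113 J/m³

u_P = c⁷/(ℏG²)
  = 2.177 × 10^59 / 4.699 × 10^-55
  = 4.632 × 10^113 J/m³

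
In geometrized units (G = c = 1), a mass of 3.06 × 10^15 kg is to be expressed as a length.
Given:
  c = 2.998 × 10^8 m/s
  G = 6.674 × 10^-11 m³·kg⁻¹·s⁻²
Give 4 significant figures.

In G = c = 1 units mass has dimensions of length; the conversion factor is G/c².
3.06 × 10^15 kg × (G/c²) = 2.272 × 10^-12 m

2.272 × 10^-12 m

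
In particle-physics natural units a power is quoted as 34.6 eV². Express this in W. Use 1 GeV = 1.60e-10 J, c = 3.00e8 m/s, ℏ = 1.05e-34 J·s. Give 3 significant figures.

8.44e-3 W

Power is [E]/[T] = [E]²/ℏ.
1 GeV² → 1/ℏ × (1 GeV in J)² = 2.44e14 W.
Convert the energy scale: 34.6 eV² = 3.46e-17 GeV².
Result: 3.46e-17 × 2.44e14 = 8.44e-3 W.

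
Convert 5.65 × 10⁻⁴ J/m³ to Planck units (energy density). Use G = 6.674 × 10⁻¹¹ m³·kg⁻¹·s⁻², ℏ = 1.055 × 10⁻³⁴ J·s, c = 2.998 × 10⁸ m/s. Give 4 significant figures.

Planck energy density: u_P = c⁷/(ℏG²) = 4.632 × 10¹¹³ J/m³.
5.65 × 10⁻⁴ / 4.632 × 10¹¹³ = 1.220 × 10⁻¹¹⁷

1.220 × 10⁻¹¹⁷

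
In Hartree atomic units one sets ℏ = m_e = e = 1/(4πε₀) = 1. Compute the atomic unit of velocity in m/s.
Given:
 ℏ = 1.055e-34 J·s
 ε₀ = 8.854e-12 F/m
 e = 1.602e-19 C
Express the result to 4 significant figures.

2.186e6 m/s

v_au = e²/(4πε₀ℏ)
  = 2.566e-38 / 1.174e-44
  = 2.186e6 m/s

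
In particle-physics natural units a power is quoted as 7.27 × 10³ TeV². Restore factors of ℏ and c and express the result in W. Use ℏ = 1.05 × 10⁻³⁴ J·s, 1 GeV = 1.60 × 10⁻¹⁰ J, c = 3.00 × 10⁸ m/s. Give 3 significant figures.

1.77 × 10²⁴ W

Power is [E]/[T] = [E]²/ℏ.
1 GeV² → 1/ℏ × (1 GeV in J)² = 2.44 × 10¹⁴ W.
Convert the energy scale: 7.27 × 10³ TeV² = 7.27 × 10⁹ GeV².
Result: 7.27 × 10⁹ × 2.44 × 10¹⁴ = 1.77 × 10²⁴ W.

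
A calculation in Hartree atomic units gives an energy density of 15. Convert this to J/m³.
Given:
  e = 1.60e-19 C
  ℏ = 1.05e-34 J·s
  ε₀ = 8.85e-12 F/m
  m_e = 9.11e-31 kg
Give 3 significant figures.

4.52e14 J/m³

One atomic unit of energy density: u_au = E_h/a₀³ = m_e⁴e¹⁰/((4πε₀)⁵ℏ⁸) = 3.01e13 J/m³.
15 × 3.01e13 J/m³ = 4.52e14 J/m³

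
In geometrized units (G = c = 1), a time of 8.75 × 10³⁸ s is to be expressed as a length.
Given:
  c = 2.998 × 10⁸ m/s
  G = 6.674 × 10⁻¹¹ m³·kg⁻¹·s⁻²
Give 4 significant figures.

2.623 × 10⁴⁷ m

Time → length via c.
8.75 × 10³⁸ s × (c) = 2.623 × 10⁴⁷ m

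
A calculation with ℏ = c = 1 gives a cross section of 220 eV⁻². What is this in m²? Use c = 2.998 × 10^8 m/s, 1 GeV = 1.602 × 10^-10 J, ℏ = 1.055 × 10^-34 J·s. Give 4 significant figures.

Area is [L]² = [E]⁻²·(ℏc)²; restore (ℏc)².
1 GeV⁻² → (ℏc)² × (1 GeV in J)⁻² = 3.898 × 10^-32 m².
Convert the energy scale: 220 eV⁻² = 2.20 × 10^20 GeV⁻².
Result: 2.20 × 10^20 × 3.898 × 10^-32 = 8.576 × 10^-12 m².

8.576 × 10^-12 m²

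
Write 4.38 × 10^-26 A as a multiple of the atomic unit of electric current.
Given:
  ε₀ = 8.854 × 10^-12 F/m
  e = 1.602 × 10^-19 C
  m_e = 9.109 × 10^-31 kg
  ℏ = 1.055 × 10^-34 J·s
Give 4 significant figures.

atomic unit of electric current: I_au = e E_h/ℏ = m_e e⁵/((4πε₀)²ℏ³) = 6.612 × 10^-3 A.
4.38 × 10^-26 / 6.612 × 10^-3 = 6.624 × 10^-24

6.624 × 10^-24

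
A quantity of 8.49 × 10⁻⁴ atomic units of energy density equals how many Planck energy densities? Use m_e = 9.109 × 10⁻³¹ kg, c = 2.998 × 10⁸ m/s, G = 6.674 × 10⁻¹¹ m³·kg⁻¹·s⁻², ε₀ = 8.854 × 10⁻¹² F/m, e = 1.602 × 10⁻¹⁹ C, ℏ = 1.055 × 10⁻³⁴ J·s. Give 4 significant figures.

5.368 × 10⁻¹⁰⁴

atomic unit of energy density: u_au = E_h/a₀³ = m_e⁴e¹⁰/((4πε₀)⁵ℏ⁸) = 2.929 × 10¹³ J/m³
Planck energy density: u_P = c⁷/(ℏG²) = 4.632 × 10¹¹³ J/m³
8.49 × 10⁻⁴ × 2.929 × 10¹³ / 4.632 × 10¹¹³ = 5.368 × 10⁻¹⁰⁴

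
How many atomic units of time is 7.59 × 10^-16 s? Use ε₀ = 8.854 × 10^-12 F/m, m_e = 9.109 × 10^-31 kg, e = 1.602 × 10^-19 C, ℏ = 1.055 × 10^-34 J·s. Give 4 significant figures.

atomic unit of time: τ_au = (4πε₀)²ℏ³/(m_e e⁴) = 2.423 × 10^-17 s.
7.59 × 10^-16 / 2.423 × 10^-17 = 31.33

31.33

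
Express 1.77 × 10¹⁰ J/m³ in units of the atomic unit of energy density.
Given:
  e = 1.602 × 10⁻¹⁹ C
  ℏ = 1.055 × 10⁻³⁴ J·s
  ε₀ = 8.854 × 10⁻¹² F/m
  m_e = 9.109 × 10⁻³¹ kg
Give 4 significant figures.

atomic unit of energy density: u_au = E_h/a₀³ = m_e⁴e¹⁰/((4πε₀)⁵ℏ⁸) = 2.929 × 10¹³ J/m³.
1.77 × 10¹⁰ / 2.929 × 10¹³ = 6.043 × 10⁻⁴

6.043 × 10⁻⁴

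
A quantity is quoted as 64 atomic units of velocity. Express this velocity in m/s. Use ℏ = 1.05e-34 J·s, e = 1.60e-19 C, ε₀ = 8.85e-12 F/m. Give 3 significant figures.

One atomic unit of velocity: v_au = e²/(4πε₀ℏ) = 2.19e6 m/s.
64 × 2.19e6 m/s = 1.40e8 m/s

1.40e8 m/s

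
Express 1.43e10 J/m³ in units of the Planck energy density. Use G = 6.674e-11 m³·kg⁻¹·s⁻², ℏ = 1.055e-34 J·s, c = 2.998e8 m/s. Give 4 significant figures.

Planck energy density: u_P = c⁷/(ℏG²) = 4.632e113 J/m³.
1.43e10 / 4.632e113 = 3.087e-104

3.087e-104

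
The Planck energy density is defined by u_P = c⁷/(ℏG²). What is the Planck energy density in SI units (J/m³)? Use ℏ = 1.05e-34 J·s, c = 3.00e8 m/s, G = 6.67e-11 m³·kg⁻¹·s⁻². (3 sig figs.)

4.68e113 J/m³

u_P = c⁷/(ℏG²)
  = 2.19e59 / 4.67e-55
  = 4.68e113 J/m³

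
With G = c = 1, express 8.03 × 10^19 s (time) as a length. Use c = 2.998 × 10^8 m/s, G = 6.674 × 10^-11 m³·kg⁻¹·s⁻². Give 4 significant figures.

2.407 × 10^28 m

Time → length via c.
8.03 × 10^19 s × (c) = 2.407 × 10^28 m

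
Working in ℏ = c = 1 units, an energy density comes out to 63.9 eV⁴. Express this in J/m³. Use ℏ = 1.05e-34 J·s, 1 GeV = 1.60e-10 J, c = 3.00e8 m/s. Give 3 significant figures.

1.34e3 J/m³

[E]/[L]³ = [E]⁴/(ℏc)³; restore (ℏc)⁻³.
1 GeV⁴ → 1/(ℏc)³ × (1 GeV in J)⁴ = 2.10e37 J/m³.
Convert the energy scale: 63.9 eV⁴ = 6.39e-35 GeV⁴.
Result: 6.39e-35 × 2.10e37 = 1.34e3 J/m³.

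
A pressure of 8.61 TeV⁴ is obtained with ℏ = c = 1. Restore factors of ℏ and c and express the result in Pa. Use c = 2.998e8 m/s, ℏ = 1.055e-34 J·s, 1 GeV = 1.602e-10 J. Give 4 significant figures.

Pressure is [E]/[L]³ = [E]⁴/(ℏc)³.
1 GeV⁴ → 1/(ℏc)³ × (1 GeV in J)⁴ = 2.082e37 Pa.
Convert the energy scale: 8.61 TeV⁴ = 8.61e12 GeV⁴.
Result: 8.61e12 × 2.082e37 = 1.792e50 Pa.

1.792e50 Pa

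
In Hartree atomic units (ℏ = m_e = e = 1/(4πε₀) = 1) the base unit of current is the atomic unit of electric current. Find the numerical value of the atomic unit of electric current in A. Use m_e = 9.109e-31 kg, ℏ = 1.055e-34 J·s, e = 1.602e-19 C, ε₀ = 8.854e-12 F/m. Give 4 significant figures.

I_au = e E_h/ℏ = m_e e⁵/((4πε₀)²ℏ³)
E_h = 4.354e-18 J
e·E_h/ℏ = 6.612e-3 A

6.612e-3 A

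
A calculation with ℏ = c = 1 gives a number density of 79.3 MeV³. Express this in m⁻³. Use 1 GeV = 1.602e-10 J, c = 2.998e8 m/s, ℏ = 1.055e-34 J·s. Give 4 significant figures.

Number density is [L]⁻³ = [E]³/(ℏc)³.
1 GeV³ → 1/(ℏc)³ × (1 GeV in J)³ = 1.299e47 m⁻³.
Convert the energy scale: 79.3 MeV³ = 7.93e-8 GeV³.
Result: 7.93e-8 × 1.299e47 = 1.030e40 m⁻³.

1.030e40 m⁻³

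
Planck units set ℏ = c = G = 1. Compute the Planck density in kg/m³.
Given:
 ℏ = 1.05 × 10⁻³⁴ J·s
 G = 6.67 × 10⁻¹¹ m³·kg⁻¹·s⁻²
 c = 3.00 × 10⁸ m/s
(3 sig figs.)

5.20 × 10⁹⁶ kg/m³

Dimensional analysis gives ρ_P = c⁵/(ℏG²).
  = 2.43 × 10⁴² / 4.67 × 10⁻⁵⁵
  = 5.20 × 10⁹⁶ kg/m³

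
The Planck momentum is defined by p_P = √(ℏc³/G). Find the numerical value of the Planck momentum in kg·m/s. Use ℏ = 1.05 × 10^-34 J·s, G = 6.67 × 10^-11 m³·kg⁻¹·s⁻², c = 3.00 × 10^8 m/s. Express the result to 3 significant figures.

p_P = √(ℏc³/G)
  = √(42.5)
  = 6.52 kg·m/s

6.52 kg·m/s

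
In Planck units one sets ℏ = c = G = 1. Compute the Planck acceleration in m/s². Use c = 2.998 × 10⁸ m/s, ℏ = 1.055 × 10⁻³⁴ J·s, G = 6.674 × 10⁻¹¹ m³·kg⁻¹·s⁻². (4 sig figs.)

5.560 × 10⁵¹ m/s²

a_P = √(c⁷/(ℏG))
  = √(3.092 × 10¹⁰³)
  = 5.560 × 10⁵¹ m/s²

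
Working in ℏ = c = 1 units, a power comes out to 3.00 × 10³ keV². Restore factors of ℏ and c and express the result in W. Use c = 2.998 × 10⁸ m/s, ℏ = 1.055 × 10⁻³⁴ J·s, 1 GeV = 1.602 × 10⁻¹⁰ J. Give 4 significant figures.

Power is [E]/[T] = [E]²/ℏ.
1 GeV² → 1/ℏ × (1 GeV in J)² = 2.433 × 10¹⁴ W.
Convert the energy scale: 3.00 × 10³ keV² = 3.00 × 10⁻⁹ GeV².
Result: 3.00 × 10⁻⁹ × 2.433 × 10¹⁴ = 7.298 × 10⁵ W.

7.298 × 10⁵ W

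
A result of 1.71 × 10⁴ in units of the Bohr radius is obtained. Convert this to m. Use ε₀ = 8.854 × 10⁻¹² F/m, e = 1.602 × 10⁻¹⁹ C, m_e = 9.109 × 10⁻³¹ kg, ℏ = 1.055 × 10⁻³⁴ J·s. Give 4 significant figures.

9.058 × 10⁻⁷ m

One Bohr radius: a₀ = 4πε₀ℏ²/(m_e e²) = 5.297 × 10⁻¹¹ m.
1.71 × 10⁴ × 5.297 × 10⁻¹¹ m = 9.058 × 10⁻⁷ m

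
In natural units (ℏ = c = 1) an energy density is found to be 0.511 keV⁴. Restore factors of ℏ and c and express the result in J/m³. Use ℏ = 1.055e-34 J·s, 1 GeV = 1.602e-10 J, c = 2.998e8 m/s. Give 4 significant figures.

[E]/[L]³ = [E]⁴/(ℏc)³; restore (ℏc)⁻³.
1 GeV⁴ → 1/(ℏc)³ × (1 GeV in J)⁴ = 2.082e37 J/m³.
Convert the energy scale: 0.511 keV⁴ = 5.11e-25 GeV⁴.
Result: 5.11e-25 × 2.082e37 = 1.064e13 J/m³.

1.064e13 J/m³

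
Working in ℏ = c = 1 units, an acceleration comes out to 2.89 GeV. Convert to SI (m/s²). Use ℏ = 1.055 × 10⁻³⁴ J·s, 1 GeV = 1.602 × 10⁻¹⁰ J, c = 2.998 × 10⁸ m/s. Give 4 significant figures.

1.316 × 10³³ m/s²

Acceleration is [L]/[T]² = c·[E]/ℏ.
1 GeV → c/ℏ × (1 GeV in J) = 4.552 × 10³² m/s².
Result: 2.89 × 4.552 × 10³² = 1.316 × 10³³ m/s².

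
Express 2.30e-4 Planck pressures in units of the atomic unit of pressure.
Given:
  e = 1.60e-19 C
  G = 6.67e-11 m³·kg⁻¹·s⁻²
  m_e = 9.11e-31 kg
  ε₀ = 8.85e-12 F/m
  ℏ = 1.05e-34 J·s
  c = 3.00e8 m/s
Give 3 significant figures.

Planck pressure: p_P = c⁷/(ℏG²) = 4.68e113 Pa
atomic unit of pressure: P_au = E_h/a₀³ = m_e⁴e¹⁰/((4πε₀)⁵ℏ⁸) = 3.01e13 Pa
2.30e-4 × 4.68e113 / 3.01e13 = 3.57e96

3.57e96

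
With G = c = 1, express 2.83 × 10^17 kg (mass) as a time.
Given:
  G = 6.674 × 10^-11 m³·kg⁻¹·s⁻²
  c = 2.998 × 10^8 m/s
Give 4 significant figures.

Mass → time via G/c³.
2.83 × 10^17 kg × (G/c³) = 7.009 × 10^-19 s

7.009 × 10^-19 s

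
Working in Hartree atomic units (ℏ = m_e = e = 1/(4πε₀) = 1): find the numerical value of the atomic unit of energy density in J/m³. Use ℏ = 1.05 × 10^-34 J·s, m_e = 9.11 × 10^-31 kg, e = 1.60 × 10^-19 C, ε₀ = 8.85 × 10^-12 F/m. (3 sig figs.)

The unique combination of the constants set to 1 with dimensions of energy density is u_au = E_h/a₀³ = m_e⁴e¹⁰/((4πε₀)⁵ℏ⁸).
E_h = 4.38 × 10^-18 J
a₀ = 5.26 × 10^-11 m
E_h/a₀³ = 3.01 × 10^13 J/m³

3.01 × 10^13 J/m³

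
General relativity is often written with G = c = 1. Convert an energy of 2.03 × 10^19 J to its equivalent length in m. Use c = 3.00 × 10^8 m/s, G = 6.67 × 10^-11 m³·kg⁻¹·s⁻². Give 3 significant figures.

Energy → length via G/c⁴.
2.03 × 10^19 J × (G/c⁴) = 1.67 × 10^-25 m

1.67 × 10^-25 m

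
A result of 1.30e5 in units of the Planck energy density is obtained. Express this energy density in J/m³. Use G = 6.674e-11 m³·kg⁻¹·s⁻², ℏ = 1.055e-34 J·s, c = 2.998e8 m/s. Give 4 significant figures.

One Planck energy density: u_P = c⁷/(ℏG²) = 4.632e113 J/m³.
1.30e5 × 4.632e113 J/m³ = 6.022e118 J/m³

6.022e118 J/m³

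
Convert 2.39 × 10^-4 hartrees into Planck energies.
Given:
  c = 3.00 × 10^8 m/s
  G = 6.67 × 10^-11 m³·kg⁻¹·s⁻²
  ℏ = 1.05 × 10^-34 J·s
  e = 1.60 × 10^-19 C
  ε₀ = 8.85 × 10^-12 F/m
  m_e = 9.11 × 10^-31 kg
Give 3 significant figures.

5.35 × 10^-31

hartree: E_h = m_e e⁴/(4πε₀ℏ)² = 4.38 × 10^-18 J
Planck energy: E_P = √(ℏc⁵/G) = 1.96 × 10^9 J
2.39 × 10^-4 × 4.38 × 10^-18 / 1.96 × 10^9 = 5.35 × 10^-31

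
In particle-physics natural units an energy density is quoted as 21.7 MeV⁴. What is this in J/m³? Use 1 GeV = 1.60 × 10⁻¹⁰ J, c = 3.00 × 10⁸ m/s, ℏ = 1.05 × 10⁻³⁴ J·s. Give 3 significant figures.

4.55 × 10²⁶ J/m³

[E]/[L]³ = [E]⁴/(ℏc)³; restore (ℏc)⁻³.
1 GeV⁴ → 1/(ℏc)³ × (1 GeV in J)⁴ = 2.10 × 10³⁷ J/m³.
Convert the energy scale: 21.7 MeV⁴ = 2.17 × 10⁻¹¹ GeV⁴.
Result: 2.17 × 10⁻¹¹ × 2.10 × 10³⁷ = 4.55 × 10²⁶ J/m³.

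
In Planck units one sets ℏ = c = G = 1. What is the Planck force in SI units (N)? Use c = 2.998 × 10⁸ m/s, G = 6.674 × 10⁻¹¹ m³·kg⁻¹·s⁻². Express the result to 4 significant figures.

F_P = c⁴/G
  = 8.078 × 10³³ / 6.674 × 10⁻¹¹
  = 1.210 × 10⁴⁴ N

1.210 × 10⁴⁴ N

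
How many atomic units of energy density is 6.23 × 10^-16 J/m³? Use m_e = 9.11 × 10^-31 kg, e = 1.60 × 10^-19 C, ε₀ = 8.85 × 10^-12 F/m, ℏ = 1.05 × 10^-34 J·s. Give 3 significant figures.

atomic unit of energy density: u_au = E_h/a₀³ = m_e⁴e¹⁰/((4πε₀)⁵ℏ⁸) = 3.01 × 10^13 J/m³.
6.23 × 10^-16 / 3.01 × 10^13 = 2.07 × 10^-29

2.07 × 10^-29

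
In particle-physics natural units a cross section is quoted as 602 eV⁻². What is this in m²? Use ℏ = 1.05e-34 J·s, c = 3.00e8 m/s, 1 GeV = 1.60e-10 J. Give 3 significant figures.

2.33e-11 m²

Area is [L]² = [E]⁻²·(ℏc)²; restore (ℏc)².
1 GeV⁻² → (ℏc)² × (1 GeV in J)⁻² = 3.88e-32 m².
Convert the energy scale: 602 eV⁻² = 6.02e20 GeV⁻².
Result: 6.02e20 × 3.88e-32 = 2.33e-11 m².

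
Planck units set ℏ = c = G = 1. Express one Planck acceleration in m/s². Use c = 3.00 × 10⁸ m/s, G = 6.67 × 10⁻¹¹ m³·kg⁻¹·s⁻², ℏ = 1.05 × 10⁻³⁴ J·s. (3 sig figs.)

5.59 × 10⁵¹ m/s²

The unique combination of the constants set to 1 with dimensions of acceleration is a_P = √(c⁷/(ℏG)).
  = √(3.12 × 10¹⁰³)
  = 5.59 × 10⁵¹ m/s²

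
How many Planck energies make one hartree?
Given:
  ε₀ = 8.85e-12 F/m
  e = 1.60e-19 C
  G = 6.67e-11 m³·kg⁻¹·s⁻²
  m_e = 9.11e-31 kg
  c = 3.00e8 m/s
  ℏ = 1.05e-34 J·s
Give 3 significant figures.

2.24e-27

hartree: E_h = m_e e⁴/(4πε₀ℏ)² = 4.38e-18 J
Planck energy: E_P = √(ℏc⁵/G) = 1.96e9 J
ratio = 4.38e-18 / 1.96e9 = 2.24e-27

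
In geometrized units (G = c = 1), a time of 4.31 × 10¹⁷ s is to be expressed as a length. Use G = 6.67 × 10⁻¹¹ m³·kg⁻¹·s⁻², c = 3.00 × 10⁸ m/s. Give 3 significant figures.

1.29 × 10²⁶ m

Time → length via c.
4.31 × 10¹⁷ s × (c) = 1.29 × 10²⁶ m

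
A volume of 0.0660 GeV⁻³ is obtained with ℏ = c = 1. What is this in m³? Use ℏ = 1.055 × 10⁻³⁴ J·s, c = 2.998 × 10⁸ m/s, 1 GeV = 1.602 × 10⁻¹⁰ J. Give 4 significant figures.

Volume is [L]³ = [E]⁻³·(ℏc)³.
1 GeV⁻³ → (ℏc)³ × (1 GeV in J)⁻³ = 7.696 × 10⁻⁴⁸ m³.
Result: 0.0660 × 7.696 × 10⁻⁴⁸ = 5.079 × 10⁻⁴⁹ m³.

5.079 × 10⁻⁴⁹ m³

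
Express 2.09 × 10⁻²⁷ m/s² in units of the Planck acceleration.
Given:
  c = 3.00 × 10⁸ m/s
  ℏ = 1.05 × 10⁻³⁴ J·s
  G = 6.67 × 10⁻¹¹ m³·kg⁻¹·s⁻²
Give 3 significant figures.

3.74 × 10⁻⁷⁹

Planck acceleration: a_P = √(c⁷/(ℏG)) = 5.59 × 10⁵¹ m/s².
2.09 × 10⁻²⁷ / 5.59 × 10⁵¹ = 3.74 × 10⁻⁷⁹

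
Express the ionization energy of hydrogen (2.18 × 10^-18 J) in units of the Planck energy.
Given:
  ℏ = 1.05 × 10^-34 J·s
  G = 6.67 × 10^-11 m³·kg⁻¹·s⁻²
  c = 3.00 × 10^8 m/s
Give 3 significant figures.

Planck energy: E_P = √(ℏc⁵/G) = 1.96 × 10^9 J.
2.18 × 10^-18 / 1.96 × 10^9 = 1.11 × 10^-27

1.11 × 10^-27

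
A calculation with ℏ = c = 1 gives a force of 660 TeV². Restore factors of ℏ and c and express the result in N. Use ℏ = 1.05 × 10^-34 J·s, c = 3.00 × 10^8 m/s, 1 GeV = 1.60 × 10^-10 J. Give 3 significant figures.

5.36 × 10^14 N

Force is [E]/[L] = [E]²/(ℏc); restore (ℏc)⁻¹.
1 GeV² → 1/(ℏc) × (1 GeV in J)² = 8.13 × 10^5 N.
Convert the energy scale: 660 TeV² = 6.60 × 10^8 GeV².
Result: 6.60 × 10^8 × 8.13 × 10^5 = 5.36 × 10^14 N.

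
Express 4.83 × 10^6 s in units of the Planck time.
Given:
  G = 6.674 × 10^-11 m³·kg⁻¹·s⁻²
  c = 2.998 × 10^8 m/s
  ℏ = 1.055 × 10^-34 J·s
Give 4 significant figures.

Planck time: t_P = √(ℏG/c⁵) = 5.392 × 10^-44 s.
4.83 × 10^6 / 5.392 × 10^-44 = 8.958 × 10^49

8.958 × 10^49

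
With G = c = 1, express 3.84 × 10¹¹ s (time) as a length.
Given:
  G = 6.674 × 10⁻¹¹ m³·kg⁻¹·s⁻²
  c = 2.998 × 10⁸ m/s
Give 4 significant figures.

1.151 × 10²⁰ m

Time → length via c.
3.84 × 10¹¹ s × (c) = 1.151 × 10²⁰ m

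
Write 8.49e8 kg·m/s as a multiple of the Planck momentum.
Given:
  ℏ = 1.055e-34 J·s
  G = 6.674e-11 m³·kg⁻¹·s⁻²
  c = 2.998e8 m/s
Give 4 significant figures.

1.301e8

Planck momentum: p_P = √(ℏc³/G) = 6.527 kg·m/s.
8.49e8 / 6.527 = 1.301e8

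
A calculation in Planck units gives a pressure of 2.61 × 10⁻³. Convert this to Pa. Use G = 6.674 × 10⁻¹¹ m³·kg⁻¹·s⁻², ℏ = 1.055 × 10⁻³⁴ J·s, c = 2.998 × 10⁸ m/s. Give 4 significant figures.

One Planck pressure: p_P = c⁷/(ℏG²) = 4.632 × 10¹¹³ Pa.
2.61 × 10⁻³ × 4.632 × 10¹¹³ Pa = 1.209 × 10¹¹¹ Pa

1.209 × 10¹¹¹ Pa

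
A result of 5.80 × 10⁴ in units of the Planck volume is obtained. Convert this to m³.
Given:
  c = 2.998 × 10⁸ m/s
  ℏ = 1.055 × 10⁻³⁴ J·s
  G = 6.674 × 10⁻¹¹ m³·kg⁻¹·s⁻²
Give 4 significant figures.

2.450 × 10⁻¹⁰⁰ m³

One Planck volume: V_P = (ℏG/c³)^(3/2) = 4.224 × 10⁻¹⁰⁵ m³.
5.80 × 10⁴ × 4.224 × 10⁻¹⁰⁵ m³ = 2.450 × 10⁻¹⁰⁰ m³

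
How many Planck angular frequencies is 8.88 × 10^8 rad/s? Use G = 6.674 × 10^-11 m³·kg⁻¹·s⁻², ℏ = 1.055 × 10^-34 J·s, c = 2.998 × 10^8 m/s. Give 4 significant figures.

4.788 × 10^-35

Planck angular frequency: ω_P = √(c⁵/(ℏG)) = 1.855 × 10^43 rad/s.
8.88 × 10^8 / 1.855 × 10^43 = 4.788 × 10^-35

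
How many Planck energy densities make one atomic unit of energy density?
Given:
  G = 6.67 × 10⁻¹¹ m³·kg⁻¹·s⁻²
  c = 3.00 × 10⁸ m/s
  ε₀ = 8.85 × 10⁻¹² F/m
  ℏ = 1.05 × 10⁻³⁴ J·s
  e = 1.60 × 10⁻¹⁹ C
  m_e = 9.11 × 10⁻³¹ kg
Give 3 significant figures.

6.44 × 10⁻¹⁰¹

atomic unit of energy density: u_au = E_h/a₀³ = m_e⁴e¹⁰/((4πε₀)⁵ℏ⁸) = 3.01 × 10¹³ J/m³
Planck energy density: u_P = c⁷/(ℏG²) = 4.68 × 10¹¹³ J/m³
ratio = 3.01 × 10¹³ / 4.68 × 10¹¹³ = 6.44 × 10⁻¹⁰¹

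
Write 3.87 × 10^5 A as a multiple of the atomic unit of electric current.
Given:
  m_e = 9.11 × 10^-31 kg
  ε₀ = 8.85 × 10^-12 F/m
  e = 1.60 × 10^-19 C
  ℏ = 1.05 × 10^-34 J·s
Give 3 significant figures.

atomic unit of electric current: I_au = e E_h/ℏ = m_e e⁵/((4πε₀)²ℏ³) = 6.67 × 10^-3 A.
3.87 × 10^5 / 6.67 × 10^-3 = 5.80 × 10^7

5.80 × 10^7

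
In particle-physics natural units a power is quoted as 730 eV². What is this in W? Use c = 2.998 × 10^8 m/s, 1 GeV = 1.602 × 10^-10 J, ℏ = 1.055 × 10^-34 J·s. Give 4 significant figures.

0.1776 W

Power is [E]/[T] = [E]²/ℏ.
1 GeV² → 1/ℏ × (1 GeV in J)² = 2.433 × 10^14 W.
Convert the energy scale: 730 eV² = 7.30 × 10^-16 GeV².
Result: 7.30 × 10^-16 × 2.433 × 10^14 = 0.1776 W.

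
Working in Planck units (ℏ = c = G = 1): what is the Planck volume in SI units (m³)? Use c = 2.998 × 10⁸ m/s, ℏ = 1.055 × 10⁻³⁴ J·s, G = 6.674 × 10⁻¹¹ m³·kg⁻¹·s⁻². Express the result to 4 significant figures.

4.224 × 10⁻¹⁰⁵ m³

Dimensional analysis gives V_P = (ℏG/c³)^(3/2).
  = √(1.784 × 10⁻²⁰⁹)
  = 4.224 × 10⁻¹⁰⁵ m³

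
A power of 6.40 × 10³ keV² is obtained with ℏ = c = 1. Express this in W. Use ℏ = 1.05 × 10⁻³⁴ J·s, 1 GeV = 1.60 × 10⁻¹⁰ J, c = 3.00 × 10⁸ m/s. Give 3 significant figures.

Power is [E]/[T] = [E]²/ℏ.
1 GeV² → 1/ℏ × (1 GeV in J)² = 2.44 × 10¹⁴ W.
Convert the energy scale: 6.40 × 10³ keV² = 6.40 × 10⁻⁹ GeV².
Result: 6.40 × 10⁻⁹ × 2.44 × 10¹⁴ = 1.56 × 10⁶ W.

1.56 × 10⁶ W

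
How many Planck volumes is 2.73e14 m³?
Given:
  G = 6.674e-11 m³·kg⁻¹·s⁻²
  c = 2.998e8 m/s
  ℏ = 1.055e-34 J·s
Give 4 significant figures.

Planck volume: V_P = (ℏG/c³)^(3/2) = 4.224e-105 m³.
2.73e14 / 4.224e-105 = 6.463e118

6.463e118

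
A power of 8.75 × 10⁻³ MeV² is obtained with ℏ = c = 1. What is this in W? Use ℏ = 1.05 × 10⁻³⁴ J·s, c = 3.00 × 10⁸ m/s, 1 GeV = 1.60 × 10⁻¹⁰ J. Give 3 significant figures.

Power is [E]/[T] = [E]²/ℏ.
1 GeV² → 1/ℏ × (1 GeV in J)² = 2.44 × 10¹⁴ W.
Convert the energy scale: 8.75 × 10⁻³ MeV² = 8.75 × 10⁻⁹ GeV².
Result: 8.75 × 10⁻⁹ × 2.44 × 10¹⁴ = 2.13 × 10⁶ W.

2.13 × 10⁶ W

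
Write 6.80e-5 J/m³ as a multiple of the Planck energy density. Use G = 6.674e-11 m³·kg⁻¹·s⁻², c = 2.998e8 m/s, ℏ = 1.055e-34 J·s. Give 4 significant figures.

Planck energy density: u_P = c⁷/(ℏG²) = 4.632e113 J/m³.
6.80e-5 / 4.632e113 = 1.468e-118

1.468e-118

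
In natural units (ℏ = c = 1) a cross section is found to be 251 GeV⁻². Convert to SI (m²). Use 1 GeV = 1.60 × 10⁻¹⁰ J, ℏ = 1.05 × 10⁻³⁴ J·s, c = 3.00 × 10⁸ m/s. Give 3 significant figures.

9.73 × 10⁻³⁰ m²

Area is [L]² = [E]⁻²·(ℏc)²; restore (ℏc)².
1 GeV⁻² → (ℏc)² × (1 GeV in J)⁻² = 3.88 × 10⁻³² m².
Result: 251 × 3.88 × 10⁻³² = 9.73 × 10⁻³⁰ m².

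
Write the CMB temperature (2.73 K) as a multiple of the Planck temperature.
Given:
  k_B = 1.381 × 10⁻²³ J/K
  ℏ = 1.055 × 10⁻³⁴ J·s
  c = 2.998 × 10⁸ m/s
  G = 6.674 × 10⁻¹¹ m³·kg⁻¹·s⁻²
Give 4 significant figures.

Planck temperature: T_P = √(ℏc⁵/G) / k_B = 1.417 × 10³² K.
2.73 / 1.417 × 10³² = 1.927 × 10⁻³²

1.927 × 10⁻³²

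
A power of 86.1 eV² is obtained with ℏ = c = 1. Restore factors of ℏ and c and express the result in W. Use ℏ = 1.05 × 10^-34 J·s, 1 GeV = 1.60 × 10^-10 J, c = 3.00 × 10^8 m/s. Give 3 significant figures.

Power is [E]/[T] = [E]²/ℏ.
1 GeV² → 1/ℏ × (1 GeV in J)² = 2.44 × 10^14 W.
Convert the energy scale: 86.1 eV² = 8.61 × 10^-17 GeV².
Result: 8.61 × 10^-17 × 2.44 × 10^14 = 0.0210 W.

0.0210 W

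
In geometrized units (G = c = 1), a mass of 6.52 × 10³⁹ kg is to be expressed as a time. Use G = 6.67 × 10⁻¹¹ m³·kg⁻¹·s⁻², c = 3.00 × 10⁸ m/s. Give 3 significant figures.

Mass → time via G/c³.
6.52 × 10³⁹ kg × (G/c³) = 1.61 × 10⁴ s

1.61 × 10⁴ s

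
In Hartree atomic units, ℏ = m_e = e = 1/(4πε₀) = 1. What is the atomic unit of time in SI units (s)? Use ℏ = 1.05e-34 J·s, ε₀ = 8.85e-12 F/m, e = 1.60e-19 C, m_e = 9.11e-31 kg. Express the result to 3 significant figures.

The unique combination of the constants set to 1 with dimensions of time is τ_au = (4πε₀)²ℏ³/(m_e e⁴).
E_h = 4.38e-18 J
ℏ/E_h = 2.40e-17 s

2.40e-17 s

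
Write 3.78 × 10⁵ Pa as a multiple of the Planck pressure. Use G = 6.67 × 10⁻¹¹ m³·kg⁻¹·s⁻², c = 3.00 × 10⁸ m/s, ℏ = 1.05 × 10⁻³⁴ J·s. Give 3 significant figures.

8.07 × 10⁻¹⁰⁹

Planck pressure: p_P = c⁷/(ℏG²) = 4.68 × 10¹¹³ Pa.
3.78 × 10⁵ / 4.68 × 10¹¹³ = 8.07 × 10⁻¹⁰⁹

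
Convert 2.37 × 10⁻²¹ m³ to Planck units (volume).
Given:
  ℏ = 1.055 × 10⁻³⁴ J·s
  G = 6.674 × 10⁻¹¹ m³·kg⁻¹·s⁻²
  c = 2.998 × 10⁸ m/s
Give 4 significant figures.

5.611 × 10⁸³

Planck volume: V_P = (ℏG/c³)^(3/2) = 4.224 × 10⁻¹⁰⁵ m³.
2.37 × 10⁻²¹ / 4.224 × 10⁻¹⁰⁵ = 5.611 × 10⁸³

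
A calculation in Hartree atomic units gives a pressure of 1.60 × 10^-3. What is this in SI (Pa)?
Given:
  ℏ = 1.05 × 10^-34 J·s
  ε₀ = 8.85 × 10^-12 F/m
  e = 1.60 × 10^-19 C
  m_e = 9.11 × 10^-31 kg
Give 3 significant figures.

One atomic unit of pressure: P_au = E_h/a₀³ = m_e⁴e¹⁰/((4πε₀)⁵ℏ⁸) = 3.01 × 10^13 Pa.
1.60 × 10^-3 × 3.01 × 10^13 Pa = 4.82 × 10^10 Pa

4.82 × 10^10 Pa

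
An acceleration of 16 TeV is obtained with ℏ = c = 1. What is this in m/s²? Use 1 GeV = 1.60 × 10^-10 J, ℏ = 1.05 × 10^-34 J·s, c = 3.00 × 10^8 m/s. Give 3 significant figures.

Acceleration is [L]/[T]² = c·[E]/ℏ.
1 GeV → c/ℏ × (1 GeV in J) = 4.57 × 10^32 m/s².
Convert the energy scale: 16 TeV = 1.60 × 10^4 GeV.
Result: 1.60 × 10^4 × 4.57 × 10^32 = 7.31 × 10^36 m/s².

7.31 × 10^36 m/s²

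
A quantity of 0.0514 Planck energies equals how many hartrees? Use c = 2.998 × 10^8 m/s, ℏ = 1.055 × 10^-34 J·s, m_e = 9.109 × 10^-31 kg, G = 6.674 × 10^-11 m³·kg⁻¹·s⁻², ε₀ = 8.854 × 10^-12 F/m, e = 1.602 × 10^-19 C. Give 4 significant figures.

2.310 × 10^25

Planck energy: E_P = √(ℏc⁵/G) = 1.957 × 10^9 J
hartree: E_h = m_e e⁴/(4πε₀ℏ)² = 4.354 × 10^-18 J
0.0514 × 1.957 × 10^9 / 4.354 × 10^-18 = 2.310 × 10^25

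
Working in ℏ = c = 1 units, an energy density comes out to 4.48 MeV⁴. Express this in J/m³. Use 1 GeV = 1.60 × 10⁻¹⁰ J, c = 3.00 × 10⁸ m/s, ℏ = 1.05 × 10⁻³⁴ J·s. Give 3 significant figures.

[E]/[L]³ = [E]⁴/(ℏc)³; restore (ℏc)⁻³.
1 GeV⁴ → 1/(ℏc)³ × (1 GeV in J)⁴ = 2.10 × 10³⁷ J/m³.
Convert the energy scale: 4.48 MeV⁴ = 4.48 × 10⁻¹² GeV⁴.
Result: 4.48 × 10⁻¹² × 2.10 × 10³⁷ = 9.39 × 10²⁵ J/m³.

9.39 × 10²⁵ J/m³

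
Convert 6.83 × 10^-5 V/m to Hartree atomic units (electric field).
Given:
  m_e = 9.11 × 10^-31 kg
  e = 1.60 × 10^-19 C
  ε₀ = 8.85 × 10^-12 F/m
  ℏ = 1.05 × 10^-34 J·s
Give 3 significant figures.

1.31 × 10^-16

atomic unit of electric field: E_au = E_h/(e a₀) = m_e²e⁵/((4πε₀)³ℏ⁴) = 5.20 × 10^11 V/m.
6.83 × 10^-5 / 5.20 × 10^11 = 1.31 × 10^-16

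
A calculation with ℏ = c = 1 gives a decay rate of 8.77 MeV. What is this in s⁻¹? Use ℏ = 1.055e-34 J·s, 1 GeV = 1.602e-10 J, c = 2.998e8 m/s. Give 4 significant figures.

1.332e22 s⁻¹

A rate is [E]/ℏ; divide by ℏ.
1 GeV → 1/ℏ × (1 GeV in J) = 1.518e24 s⁻¹.
Convert the energy scale: 8.77 MeV = 8.77e-3 GeV.
Result: 8.77e-3 × 1.518e24 = 1.332e22 s⁻¹.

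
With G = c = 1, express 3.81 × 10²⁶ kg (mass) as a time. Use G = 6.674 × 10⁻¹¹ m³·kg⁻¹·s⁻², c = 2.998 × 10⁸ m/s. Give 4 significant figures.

Mass → time via G/c³.
3.81 × 10²⁶ kg × (G/c³) = 9.437 × 10⁻¹⁰ s

9.437 × 10⁻¹⁰ s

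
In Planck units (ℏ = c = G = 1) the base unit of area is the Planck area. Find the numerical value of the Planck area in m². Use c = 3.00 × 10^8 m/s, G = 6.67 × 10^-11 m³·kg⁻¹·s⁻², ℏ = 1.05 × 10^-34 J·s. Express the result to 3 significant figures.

2.59 × 10^-70 m²

A_P = ℏG/c³
  = 7.00 × 10^-45 / 2.70 × 10^25
  = 2.59 × 10^-70 m²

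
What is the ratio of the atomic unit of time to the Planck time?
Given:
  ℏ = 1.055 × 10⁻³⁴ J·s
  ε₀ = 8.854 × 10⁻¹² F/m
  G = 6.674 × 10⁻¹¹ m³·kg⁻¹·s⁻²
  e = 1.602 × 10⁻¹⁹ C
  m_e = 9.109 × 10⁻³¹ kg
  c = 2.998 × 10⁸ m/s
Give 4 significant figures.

atomic unit of time: τ_au = (4πε₀)²ℏ³/(m_e e⁴) = 2.423 × 10⁻¹⁷ s
Planck time: t_P = √(ℏG/c⁵) = 5.392 × 10⁻⁴⁴ s
ratio = 2.423 × 10⁻¹⁷ / 5.392 × 10⁻⁴⁴ = 4.494 × 10²⁶

4.494 × 10²⁶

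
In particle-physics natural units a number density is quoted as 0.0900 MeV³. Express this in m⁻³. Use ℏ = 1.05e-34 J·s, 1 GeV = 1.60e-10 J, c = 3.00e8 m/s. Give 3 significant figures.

1.18e37 m⁻³

Number density is [L]⁻³ = [E]³/(ℏc)³.
1 GeV³ → 1/(ℏc)³ × (1 GeV in J)³ = 1.31e47 m⁻³.
Convert the energy scale: 0.0900 MeV³ = 9.00e-11 GeV³.
Result: 9.00e-11 × 1.31e47 = 1.18e37 m⁻³.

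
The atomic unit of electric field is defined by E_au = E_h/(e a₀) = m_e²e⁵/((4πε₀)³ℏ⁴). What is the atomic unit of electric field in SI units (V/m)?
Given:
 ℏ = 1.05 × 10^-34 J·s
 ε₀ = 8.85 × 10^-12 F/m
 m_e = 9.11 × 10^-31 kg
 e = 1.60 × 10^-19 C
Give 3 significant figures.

5.20 × 10^11 V/m

E_au = E_h/(e a₀) = m_e²e⁵/((4πε₀)³ℏ⁴)
E_h = 4.38 × 10^-18 J
a₀ = 5.26 × 10^-11 m
E_h/(e·a₀) = 5.20 × 10^11 V/m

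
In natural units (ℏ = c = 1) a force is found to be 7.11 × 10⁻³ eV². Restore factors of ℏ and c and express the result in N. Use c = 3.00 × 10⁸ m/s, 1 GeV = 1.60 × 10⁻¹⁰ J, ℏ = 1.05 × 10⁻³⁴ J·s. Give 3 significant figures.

5.78 × 10⁻¹⁵ N

Force is [E]/[L] = [E]²/(ℏc); restore (ℏc)⁻¹.
1 GeV² → 1/(ℏc) × (1 GeV in J)² = 8.13 × 10⁵ N.
Convert the energy scale: 7.11 × 10⁻³ eV² = 7.11 × 10⁻²¹ GeV².
Result: 7.11 × 10⁻²¹ × 8.13 × 10⁵ = 5.78 × 10⁻¹⁵ N.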